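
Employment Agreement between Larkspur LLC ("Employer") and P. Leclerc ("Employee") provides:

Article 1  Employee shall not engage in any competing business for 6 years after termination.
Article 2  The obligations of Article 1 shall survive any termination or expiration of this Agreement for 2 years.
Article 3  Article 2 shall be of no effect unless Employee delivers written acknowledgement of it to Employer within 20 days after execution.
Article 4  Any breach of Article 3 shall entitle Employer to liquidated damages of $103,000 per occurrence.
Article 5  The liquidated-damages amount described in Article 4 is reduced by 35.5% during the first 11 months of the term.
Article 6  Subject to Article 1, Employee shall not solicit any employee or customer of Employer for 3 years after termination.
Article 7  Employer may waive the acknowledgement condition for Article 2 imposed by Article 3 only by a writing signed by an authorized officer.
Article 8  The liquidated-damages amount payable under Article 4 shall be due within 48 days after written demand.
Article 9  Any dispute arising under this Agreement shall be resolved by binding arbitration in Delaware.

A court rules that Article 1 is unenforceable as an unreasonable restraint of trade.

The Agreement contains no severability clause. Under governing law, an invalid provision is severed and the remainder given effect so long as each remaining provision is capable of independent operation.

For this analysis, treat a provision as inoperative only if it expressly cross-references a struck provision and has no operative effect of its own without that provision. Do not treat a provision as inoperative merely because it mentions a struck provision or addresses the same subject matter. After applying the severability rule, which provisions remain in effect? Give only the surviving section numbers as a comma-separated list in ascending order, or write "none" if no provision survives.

6, 9

Article 1 is struck. Article 2 operates only by reference to Article 1, so it falls with Article 1. The only function of Article 3 is the acknowledgement condition for Article 2, so it cannot stand once Article 2 is removed. The whole of Article 4 is the liquidated-damages amount, defined by reference to Article 3, so Article 4 cannot stand once Article 3 is removed. Article 7 merely fixes the waiver condition for Article 3; with Article 3 gone it has nothing to operate on and falls away. The whole of Article 5 is the introductory reduction to the liquidated-damages amount, defined by reference to Article 4, so Article 5 cannot stand once Article 4 is removed. Article 8 has no operative effect of its own apart from Article 4 and is therefore inoperative. Although Article 6 refers to Article 1, its operative terms do not depend on Article 1, so it remains in effect. With no severability clause, the stated default rule severs what cannot stand and enforces each remaining provision that can operate on its own. The provisions still in force are Article 6 and Article 9.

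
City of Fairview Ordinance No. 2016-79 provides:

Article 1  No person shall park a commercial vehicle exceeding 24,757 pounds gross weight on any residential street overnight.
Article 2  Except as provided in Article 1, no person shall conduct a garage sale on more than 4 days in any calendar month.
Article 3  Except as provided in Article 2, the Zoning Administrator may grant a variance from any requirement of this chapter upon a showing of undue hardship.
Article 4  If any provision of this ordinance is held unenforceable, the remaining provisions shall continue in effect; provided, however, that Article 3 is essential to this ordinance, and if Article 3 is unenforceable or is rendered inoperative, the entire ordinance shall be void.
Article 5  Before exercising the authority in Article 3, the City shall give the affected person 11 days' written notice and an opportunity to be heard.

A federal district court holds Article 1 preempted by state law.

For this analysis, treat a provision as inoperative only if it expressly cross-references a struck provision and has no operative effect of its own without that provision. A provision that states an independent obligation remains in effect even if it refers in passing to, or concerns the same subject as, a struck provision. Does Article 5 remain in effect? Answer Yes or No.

Article 1 is struck. Although Article 2 refers to Article 1, its operative terms do not depend on Article 1, so it remains in effect. Nothing else in the ordinance is defined by reference to Article 1. Article 4 makes Article 3 an essential term, but Article 3 is unaffected, so the severability proviso in Article 4 preserves the remaining provisions. The provisions still in force are Article 2, Article 3, Article 4, and Article 5. Article 5 is among the surviving provisions, so the answer is yes.

Yes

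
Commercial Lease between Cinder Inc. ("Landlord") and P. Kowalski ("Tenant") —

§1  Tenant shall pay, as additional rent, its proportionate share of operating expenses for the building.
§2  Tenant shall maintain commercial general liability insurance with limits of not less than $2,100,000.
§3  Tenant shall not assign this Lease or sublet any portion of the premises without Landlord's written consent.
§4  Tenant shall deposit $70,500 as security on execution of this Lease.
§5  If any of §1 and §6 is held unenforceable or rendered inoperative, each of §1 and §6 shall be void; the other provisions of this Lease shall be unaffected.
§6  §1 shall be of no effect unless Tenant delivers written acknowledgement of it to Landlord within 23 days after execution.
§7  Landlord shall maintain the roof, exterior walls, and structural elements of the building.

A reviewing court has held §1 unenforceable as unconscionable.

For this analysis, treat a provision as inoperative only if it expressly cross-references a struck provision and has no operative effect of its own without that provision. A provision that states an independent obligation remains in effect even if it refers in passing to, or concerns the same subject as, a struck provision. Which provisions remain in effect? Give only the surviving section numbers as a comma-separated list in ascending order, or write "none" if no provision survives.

§1 is struck. The only function of §6 is the acknowledgement condition for §1, so it cannot stand once §1 is removed. §5 declares §1 and §6 mutually dependent; since one of them has fallen, all of them are of no effect. The remainder continues in force under §5. §2, §3, §4, §5, and §7 remain in effect.

2, 3, 4, 5, 7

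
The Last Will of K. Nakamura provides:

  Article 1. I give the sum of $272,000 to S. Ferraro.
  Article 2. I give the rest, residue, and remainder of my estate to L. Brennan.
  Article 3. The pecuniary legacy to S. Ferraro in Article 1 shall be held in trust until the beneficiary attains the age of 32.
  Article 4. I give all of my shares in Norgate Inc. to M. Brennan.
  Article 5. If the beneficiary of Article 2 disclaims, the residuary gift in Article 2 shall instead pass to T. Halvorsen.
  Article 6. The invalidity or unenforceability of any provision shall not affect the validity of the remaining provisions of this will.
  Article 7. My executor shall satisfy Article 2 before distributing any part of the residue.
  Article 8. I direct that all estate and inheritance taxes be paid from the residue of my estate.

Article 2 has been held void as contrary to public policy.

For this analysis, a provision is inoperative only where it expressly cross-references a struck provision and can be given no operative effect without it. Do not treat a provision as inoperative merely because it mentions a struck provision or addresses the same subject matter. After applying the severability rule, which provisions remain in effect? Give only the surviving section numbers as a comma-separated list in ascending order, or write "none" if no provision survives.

1, 3, 4, 6, 8

Article 2 is struck. Article 5 merely fixes the alternative disposition for Article 2; with Article 2 gone it has nothing to operate on and falls away. Article 7 operates only by reference to Article 2, so it falls with Article 2. Under the severability clause in Article 6, the remaining provisions continue in force. Article 1, Article 3, Article 4, Article 6, and Article 8 remain in effect.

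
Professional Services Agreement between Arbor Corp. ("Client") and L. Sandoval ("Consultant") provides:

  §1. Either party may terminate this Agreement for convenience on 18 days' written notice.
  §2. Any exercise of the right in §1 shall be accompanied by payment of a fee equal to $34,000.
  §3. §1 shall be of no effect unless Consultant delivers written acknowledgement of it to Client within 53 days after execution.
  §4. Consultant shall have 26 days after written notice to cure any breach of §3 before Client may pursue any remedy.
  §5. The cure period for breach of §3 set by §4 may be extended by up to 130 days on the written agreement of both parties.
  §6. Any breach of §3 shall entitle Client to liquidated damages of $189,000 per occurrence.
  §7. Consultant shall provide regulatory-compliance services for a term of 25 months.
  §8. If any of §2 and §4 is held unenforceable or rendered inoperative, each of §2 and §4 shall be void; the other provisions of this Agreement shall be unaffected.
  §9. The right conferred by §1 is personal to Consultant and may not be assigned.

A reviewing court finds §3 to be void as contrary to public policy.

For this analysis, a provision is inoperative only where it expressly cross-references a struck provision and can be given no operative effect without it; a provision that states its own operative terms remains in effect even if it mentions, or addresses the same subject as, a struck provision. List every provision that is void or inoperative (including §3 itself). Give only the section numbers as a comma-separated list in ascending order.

§3 is struck. §4 has no operative effect of its own apart from §3 and is therefore inoperative. The whole of §6 is the liquidated-damages amount, defined by reference to §3, so §6 cannot stand once §3 is removed. §5 has no operative effect of its own apart from §4 and is therefore inoperative. §8 declares §2 and §4 mutually dependent; since one of them has fallen, all of them are of no effect. That brings down §2 as well. The remainder continues in force under §8. §1, §7, §8, and §9 remain in effect.

2, 3, 4, 5, 6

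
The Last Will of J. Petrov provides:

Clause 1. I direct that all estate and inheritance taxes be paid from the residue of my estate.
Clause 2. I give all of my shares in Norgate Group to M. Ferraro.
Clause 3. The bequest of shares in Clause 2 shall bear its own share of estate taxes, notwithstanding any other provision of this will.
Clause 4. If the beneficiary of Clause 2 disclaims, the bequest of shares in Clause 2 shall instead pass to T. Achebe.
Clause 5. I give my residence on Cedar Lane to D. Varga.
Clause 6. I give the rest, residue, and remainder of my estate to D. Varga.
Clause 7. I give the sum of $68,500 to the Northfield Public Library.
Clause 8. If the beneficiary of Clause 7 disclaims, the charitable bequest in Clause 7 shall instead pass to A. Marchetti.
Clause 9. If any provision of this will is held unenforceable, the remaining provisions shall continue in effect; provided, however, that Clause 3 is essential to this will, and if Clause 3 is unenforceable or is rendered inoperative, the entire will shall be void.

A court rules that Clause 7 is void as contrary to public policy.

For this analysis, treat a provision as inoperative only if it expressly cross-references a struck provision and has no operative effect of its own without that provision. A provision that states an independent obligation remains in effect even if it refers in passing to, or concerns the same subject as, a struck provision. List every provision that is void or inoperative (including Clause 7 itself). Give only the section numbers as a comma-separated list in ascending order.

7, 8

Clause 7 is struck. Clause 8 has no operative effect of its own apart from Clause 7 and is therefore inoperative. Clause 9 makes Clause 3 an essential term, but Clause 3 is unaffected, so the severability proviso in Clause 9 preserves the remaining provisions. That leaves Clause 1, Clause 2, Clause 3, Clause 4, Clause 5, Clause 6, and Clause 9 in effect.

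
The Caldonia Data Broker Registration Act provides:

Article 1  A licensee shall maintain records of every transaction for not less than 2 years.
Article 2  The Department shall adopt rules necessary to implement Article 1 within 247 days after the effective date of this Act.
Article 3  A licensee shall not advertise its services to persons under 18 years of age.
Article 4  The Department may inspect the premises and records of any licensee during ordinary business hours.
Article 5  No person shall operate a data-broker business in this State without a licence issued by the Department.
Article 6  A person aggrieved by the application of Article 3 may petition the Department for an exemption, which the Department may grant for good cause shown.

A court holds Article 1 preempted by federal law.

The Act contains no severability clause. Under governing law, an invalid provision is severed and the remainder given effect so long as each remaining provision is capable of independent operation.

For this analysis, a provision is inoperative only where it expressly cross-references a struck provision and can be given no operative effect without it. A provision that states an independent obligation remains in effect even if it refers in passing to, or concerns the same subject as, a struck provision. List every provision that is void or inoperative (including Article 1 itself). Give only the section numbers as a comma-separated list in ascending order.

Article 1 is struck. Article 2 operates only by reference to Article 1, so it falls with Article 1. With no severability clause, the stated default rule severs what cannot stand and enforces each remaining provision that can operate on its own. Article 3, Article 4, Article 5, and Article 6 remain in effect.

1, 2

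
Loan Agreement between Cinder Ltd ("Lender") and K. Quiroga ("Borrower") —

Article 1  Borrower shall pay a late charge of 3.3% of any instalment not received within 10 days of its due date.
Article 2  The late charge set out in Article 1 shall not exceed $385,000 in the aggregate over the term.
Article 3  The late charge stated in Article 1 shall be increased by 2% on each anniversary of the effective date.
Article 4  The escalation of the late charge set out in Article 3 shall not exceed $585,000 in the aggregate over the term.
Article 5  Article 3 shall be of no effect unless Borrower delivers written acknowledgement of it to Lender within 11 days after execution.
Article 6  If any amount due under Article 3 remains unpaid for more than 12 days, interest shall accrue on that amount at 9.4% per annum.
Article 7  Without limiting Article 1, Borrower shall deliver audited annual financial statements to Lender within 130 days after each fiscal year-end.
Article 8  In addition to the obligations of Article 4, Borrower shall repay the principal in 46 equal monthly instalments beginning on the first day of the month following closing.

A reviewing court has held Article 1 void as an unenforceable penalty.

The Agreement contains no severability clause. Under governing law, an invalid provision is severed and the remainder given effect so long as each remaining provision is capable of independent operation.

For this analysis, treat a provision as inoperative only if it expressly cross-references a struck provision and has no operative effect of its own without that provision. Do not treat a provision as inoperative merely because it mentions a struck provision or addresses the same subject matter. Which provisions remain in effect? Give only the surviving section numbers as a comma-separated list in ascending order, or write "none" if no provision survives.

7, 8

Article 1 is struck. Article 2 operates only by reference to Article 1, so it falls with Article 1. Article 3 operates only by reference to Article 1, so it falls with Article 1. The whole of Article 4 is the aggregate cap on the escalation of the late charge, defined by reference to Article 3, so Article 4 cannot stand once Article 3 is removed. Article 5 operates only by reference to Article 3, so it falls with Article 3. Article 6 has no operative effect of its own apart from Article 3 and is therefore inoperative. Although Article 8 refers to Article 4, its operative terms do not depend on Article 4, so it remains in effect. Article 7 mentions Article 1 but its own obligation stands independently of Article 1, so Article 7 is not affected. Under the stated default rule, only provisions that cannot operate independently fall away; the rest are enforced. The provisions still in force are Article 7 and Article 8.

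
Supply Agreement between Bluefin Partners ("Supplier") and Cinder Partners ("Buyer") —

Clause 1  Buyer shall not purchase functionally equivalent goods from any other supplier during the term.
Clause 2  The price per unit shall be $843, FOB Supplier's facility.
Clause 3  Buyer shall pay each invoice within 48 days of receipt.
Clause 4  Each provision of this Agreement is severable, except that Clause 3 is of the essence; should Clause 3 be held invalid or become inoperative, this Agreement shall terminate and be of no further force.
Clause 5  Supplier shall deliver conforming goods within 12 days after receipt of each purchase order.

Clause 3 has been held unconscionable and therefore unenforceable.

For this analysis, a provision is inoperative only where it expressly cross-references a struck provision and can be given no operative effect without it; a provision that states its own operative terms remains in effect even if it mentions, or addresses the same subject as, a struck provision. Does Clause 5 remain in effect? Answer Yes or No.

No

Clause 3 is struck. No other provision's operative terms depend on Clause 3. Clause 4 makes Clause 3 an essential term, and Clause 3 is the provision held invalid; under Clause 4, the entire Agreement is therefore void. No provision of the Agreement survives. Clause 5 is among the inoperative provisions, so the answer is no.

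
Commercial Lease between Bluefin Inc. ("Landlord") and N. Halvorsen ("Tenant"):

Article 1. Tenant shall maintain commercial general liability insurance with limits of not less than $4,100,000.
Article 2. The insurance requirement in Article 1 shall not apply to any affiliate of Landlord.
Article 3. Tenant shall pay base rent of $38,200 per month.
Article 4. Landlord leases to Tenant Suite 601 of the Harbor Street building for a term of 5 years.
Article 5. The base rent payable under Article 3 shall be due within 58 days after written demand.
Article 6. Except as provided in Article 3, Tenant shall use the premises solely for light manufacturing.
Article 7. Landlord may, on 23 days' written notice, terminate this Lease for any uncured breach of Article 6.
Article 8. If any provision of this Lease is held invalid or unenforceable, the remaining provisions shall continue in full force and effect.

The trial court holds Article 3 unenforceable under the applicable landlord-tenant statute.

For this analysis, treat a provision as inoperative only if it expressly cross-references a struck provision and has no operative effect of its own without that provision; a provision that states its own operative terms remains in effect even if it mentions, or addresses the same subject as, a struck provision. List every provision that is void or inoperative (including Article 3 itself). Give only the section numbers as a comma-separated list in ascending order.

3, 5

Article 3 is struck. Article 5 has no operative effect of its own apart from Article 3 and is therefore inoperative. Although Article 6 refers to Article 3, its operative terms do not depend on Article 3, so it remains in effect. Under the severability clause in Article 8, the remaining provisions continue in force. The provisions still in force are Article 1, Article 2, Article 4, Article 6, Article 7, and Article 8.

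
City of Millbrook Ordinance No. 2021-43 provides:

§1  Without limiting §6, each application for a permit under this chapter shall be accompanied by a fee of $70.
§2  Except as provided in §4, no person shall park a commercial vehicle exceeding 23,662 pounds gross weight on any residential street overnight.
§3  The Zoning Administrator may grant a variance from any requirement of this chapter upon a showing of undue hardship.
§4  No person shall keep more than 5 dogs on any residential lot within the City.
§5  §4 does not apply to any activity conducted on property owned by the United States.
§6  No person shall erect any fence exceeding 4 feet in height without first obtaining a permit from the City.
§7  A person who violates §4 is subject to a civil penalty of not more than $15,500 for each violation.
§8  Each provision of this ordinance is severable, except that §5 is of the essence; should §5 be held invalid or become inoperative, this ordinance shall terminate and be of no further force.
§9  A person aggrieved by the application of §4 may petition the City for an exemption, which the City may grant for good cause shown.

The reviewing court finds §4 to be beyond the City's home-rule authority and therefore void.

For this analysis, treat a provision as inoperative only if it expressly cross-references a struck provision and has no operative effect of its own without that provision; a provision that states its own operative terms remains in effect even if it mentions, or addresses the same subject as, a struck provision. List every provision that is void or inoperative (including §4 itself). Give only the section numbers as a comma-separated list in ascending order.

§4 is struck. The only function of §5 is the public-property exemption from §4, so it cannot stand once §4 is removed. §7 has no operative effect of its own apart from §4 and is therefore inoperative. §9 has no operative effect of its own apart from §4 and is therefore inoperative. §8 makes §5 an essential term, and §5 has been rendered inoperative by the cascade; under §8, the entire ordinance is therefore void. No provision of the ordinance survives.

1, 2, 3, 4, 5, 6, 7, 8, 9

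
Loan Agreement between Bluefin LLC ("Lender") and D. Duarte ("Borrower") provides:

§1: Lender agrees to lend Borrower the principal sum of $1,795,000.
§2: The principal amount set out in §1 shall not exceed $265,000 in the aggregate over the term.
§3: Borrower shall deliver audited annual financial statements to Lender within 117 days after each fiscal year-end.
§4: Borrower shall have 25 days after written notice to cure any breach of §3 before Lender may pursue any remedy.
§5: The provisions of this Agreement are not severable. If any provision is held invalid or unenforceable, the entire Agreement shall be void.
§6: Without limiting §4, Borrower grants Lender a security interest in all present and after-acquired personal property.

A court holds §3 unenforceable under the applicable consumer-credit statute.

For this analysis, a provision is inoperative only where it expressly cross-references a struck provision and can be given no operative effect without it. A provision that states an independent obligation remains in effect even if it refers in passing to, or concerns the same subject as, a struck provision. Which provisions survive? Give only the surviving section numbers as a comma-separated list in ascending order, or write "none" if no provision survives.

§3 is struck. §4 merely fixes the cure period for breach of §3; with §3 gone it has nothing to operate on and falls away. §5 provides that the Agreement is not severable, so the invalidity of any one provision voids the entire Agreement. No provision of the Agreement survives.

none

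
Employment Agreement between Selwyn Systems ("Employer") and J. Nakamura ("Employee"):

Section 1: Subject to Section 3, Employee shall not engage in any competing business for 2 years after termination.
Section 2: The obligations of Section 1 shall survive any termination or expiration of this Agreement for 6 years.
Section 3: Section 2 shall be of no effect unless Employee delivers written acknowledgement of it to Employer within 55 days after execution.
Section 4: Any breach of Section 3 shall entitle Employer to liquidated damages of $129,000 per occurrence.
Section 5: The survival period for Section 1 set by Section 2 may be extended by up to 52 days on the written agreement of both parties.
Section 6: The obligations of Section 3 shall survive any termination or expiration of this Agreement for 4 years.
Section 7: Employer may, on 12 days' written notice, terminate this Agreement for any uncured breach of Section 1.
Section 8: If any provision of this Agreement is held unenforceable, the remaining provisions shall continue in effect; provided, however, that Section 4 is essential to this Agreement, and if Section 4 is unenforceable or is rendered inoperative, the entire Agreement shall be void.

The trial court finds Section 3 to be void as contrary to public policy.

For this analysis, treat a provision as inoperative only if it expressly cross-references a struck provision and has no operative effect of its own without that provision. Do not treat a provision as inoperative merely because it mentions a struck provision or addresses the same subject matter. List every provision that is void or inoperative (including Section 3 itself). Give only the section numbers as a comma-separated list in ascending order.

Section 3 is struck. Section 4 has no operative effect of its own apart from Section 3 and is therefore inoperative. The only function of Section 6 is the survival period for Section 3, so it cannot stand once Section 3 is removed. Section 8 makes Section 4 an essential term, and Section 4 has been rendered inoperative by the cascade; under Section 8, the entire Agreement is therefore void. No provision of the Agreement survives.

1, 2, 3, 4, 5, 6, 7, 8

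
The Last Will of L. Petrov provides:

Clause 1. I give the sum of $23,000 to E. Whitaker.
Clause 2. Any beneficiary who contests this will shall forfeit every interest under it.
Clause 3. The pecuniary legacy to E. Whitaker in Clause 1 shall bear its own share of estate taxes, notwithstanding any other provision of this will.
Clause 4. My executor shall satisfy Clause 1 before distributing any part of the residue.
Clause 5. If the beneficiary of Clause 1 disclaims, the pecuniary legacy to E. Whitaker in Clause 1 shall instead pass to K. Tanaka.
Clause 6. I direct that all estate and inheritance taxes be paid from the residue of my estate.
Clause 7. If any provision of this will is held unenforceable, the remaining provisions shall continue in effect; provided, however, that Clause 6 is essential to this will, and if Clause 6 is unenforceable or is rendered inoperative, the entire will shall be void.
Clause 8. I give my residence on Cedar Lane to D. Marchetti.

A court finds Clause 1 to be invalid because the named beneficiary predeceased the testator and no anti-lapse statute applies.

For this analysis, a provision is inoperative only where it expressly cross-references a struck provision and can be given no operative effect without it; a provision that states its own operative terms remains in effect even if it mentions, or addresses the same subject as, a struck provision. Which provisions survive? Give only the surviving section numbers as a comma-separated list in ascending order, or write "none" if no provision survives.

Clause 1 is struck. Clause 3 operates only by reference to Clause 1, so it falls with Clause 1. Clause 4 has no operative effect of its own apart from Clause 1 and is therefore inoperative. The only function of Clause 5 is the alternative disposition for Clause 1, so it cannot stand once Clause 1 is removed. Clause 7 makes Clause 6 an essential term, but Clause 6 is unaffected, so the severability proviso in Clause 7 preserves the remaining provisions. That leaves Clause 2, Clause 6, Clause 7, and Clause 8 in effect.

2, 6, 7, 8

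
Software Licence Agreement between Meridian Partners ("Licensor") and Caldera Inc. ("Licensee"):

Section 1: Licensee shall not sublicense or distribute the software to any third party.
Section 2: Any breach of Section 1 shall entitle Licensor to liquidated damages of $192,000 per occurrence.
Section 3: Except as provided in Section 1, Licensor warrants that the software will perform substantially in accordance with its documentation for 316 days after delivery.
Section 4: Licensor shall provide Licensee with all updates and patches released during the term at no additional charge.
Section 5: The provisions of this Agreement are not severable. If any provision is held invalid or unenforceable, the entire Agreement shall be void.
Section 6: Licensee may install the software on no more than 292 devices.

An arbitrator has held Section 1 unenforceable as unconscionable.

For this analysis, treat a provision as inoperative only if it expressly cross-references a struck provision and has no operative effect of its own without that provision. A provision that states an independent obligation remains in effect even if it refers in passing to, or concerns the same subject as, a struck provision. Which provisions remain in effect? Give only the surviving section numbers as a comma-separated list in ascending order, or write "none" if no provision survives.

none

Section 1 is struck. The whole of Section 2 is the liquidated-damages amount, defined by reference to Section 1, so Section 2 cannot stand once Section 1 is removed. Section 5 provides that the Agreement is not severable, so the invalidity of any one provision voids the entire Agreement. No provision of the Agreement survives.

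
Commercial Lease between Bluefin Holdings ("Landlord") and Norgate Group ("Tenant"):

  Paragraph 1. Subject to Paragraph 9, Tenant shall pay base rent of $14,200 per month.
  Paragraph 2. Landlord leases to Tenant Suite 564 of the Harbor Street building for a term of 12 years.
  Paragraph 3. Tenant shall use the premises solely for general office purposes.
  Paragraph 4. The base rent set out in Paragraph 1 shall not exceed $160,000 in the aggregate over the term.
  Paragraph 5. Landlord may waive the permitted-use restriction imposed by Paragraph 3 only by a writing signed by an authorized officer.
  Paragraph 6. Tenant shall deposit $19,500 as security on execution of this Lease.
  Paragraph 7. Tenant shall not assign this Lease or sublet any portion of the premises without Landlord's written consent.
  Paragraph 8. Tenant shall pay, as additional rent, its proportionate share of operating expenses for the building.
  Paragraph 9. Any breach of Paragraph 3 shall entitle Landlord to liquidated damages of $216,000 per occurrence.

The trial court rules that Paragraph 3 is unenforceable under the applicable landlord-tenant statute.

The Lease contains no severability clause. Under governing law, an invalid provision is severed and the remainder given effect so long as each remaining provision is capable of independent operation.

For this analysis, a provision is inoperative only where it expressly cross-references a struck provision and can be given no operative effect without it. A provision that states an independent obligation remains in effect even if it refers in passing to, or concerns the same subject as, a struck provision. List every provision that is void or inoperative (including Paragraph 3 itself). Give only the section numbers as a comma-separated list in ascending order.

3, 5, 9

Paragraph 3 is struck. Paragraph 5 merely fixes the waiver condition for Paragraph 3; with Paragraph 3 gone it has nothing to operate on and falls away. Paragraph 9 does nothing except set the liquidated-damages amount by reference to Paragraph 3; with Paragraph 3 gone it has no independent effect and is inoperative. Although Paragraph 1 refers to Paragraph 9, its operative terms do not depend on Paragraph 9, so it remains in effect. With no severability clause, the stated default rule severs what cannot stand and enforces each remaining provision that can operate on its own. Paragraph 1, Paragraph 2, Paragraph 4, Paragraph 6, Paragraph 7, and Paragraph 8 remain in effect.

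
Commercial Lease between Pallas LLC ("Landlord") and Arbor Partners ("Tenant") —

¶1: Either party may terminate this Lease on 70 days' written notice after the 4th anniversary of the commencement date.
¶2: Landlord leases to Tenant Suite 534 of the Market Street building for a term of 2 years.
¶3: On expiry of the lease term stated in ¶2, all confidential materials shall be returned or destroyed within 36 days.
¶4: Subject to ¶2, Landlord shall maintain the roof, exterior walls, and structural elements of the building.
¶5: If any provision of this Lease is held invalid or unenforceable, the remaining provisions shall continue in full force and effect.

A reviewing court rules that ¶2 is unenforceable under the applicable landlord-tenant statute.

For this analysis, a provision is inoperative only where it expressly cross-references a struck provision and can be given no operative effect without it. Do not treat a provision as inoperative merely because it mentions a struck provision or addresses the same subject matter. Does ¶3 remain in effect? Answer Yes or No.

¶2 is struck. ¶3 merely fixes the return obligation tied to ¶2; with ¶2 gone it has nothing to operate on and falls away. ¶4 mentions ¶2 but its own obligation stands independently of ¶2, so ¶4 is not affected. ¶5 is a severability clause and preserves every provision that can still be given independent effect. ¶1, ¶4, and ¶5 remain in effect. ¶3 is among the inoperative provisions, so the answer is no.

No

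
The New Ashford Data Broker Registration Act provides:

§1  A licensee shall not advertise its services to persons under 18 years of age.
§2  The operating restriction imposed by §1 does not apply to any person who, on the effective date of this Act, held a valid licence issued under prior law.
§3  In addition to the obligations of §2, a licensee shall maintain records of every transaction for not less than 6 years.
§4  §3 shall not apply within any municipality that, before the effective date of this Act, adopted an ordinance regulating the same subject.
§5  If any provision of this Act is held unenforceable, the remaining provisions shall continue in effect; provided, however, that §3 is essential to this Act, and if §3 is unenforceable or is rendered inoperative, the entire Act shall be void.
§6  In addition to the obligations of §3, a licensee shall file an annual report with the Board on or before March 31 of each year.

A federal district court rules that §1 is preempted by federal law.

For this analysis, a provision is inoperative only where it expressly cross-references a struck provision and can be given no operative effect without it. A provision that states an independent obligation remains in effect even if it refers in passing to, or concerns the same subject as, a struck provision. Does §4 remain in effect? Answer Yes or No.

§1 is struck. The only function of §2 is the grandfather exemption from §1, so it cannot stand once §1 is removed. Although §3 refers to §2, its operative terms do not depend on §2, so it remains in effect. §5 makes §3 an essential term, but §3 is unaffected, so the severability proviso in §5 preserves the remaining provisions. The provisions still in force are §3, §4, §5, and §6. §4 is among the surviving provisions, so the answer is yes.

Yes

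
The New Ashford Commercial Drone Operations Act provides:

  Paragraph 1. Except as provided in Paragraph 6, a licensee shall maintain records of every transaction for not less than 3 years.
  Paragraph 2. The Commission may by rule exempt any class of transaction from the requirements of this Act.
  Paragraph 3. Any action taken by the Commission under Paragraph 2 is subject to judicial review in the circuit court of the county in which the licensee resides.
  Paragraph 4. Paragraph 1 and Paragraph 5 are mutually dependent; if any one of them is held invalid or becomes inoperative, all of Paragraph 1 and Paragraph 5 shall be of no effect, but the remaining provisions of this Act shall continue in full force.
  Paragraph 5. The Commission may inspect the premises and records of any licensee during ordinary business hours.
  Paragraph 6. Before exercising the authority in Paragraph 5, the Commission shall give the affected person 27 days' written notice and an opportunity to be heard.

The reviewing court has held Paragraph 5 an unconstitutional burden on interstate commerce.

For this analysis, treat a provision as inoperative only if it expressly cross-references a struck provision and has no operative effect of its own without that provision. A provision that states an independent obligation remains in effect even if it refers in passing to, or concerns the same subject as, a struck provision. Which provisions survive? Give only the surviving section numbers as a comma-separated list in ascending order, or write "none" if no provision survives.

2, 3, 4

Paragraph 5 is struck. Paragraph 6 has no operative effect of its own apart from Paragraph 5 and is therefore inoperative. Paragraph 4 declares Paragraph 1 and Paragraph 5 mutually dependent; since one of them has fallen, all of them are of no effect. That brings down Paragraph 1 as well. The remainder continues in force under Paragraph 4. Paragraph 2, Paragraph 3, and Paragraph 4 remain in effect.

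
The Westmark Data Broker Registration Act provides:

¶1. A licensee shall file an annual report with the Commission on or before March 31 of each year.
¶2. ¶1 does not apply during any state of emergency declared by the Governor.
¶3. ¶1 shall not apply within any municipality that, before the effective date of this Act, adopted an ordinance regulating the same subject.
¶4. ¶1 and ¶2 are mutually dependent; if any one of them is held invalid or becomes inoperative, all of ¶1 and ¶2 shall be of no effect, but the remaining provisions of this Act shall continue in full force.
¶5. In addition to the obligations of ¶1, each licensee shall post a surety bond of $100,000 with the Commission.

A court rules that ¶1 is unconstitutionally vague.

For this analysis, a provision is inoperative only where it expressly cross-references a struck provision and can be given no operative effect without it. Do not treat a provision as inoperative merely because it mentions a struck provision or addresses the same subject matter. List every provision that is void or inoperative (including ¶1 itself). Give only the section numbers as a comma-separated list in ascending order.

1, 2, 3

¶1 is struck. ¶2 operates only by reference to ¶1, so it falls with ¶1. The only function of ¶3 is the local-preemption carve-out from ¶1, so it cannot stand once ¶1 is removed. ¶5 mentions ¶1 but its own obligation stands independently of ¶1, so ¶5 is not affected. ¶4 declares ¶1 and ¶2 mutually dependent; since one of them has fallen, all of them are of no effect. The remainder continues in force under ¶4. ¶4 and ¶5 remain in effect.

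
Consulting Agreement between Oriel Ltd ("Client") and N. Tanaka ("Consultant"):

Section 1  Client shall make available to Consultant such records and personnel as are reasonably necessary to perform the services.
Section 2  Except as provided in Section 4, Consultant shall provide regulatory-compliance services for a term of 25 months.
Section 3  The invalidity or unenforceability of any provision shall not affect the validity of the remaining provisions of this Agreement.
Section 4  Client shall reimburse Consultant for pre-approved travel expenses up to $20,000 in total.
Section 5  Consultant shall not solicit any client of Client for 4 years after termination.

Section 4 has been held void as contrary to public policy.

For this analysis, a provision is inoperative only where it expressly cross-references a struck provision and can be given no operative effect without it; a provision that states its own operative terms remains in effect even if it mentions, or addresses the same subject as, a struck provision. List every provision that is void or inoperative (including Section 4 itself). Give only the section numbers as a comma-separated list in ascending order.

Section 4 is struck. Although Section 2 refers to Section 4, its operative terms do not depend on Section 4, so it remains in effect. No other provision's operative terms depend on Section 4. Section 3 is a severability clause and preserves every provision that can still be given independent effect. Section 1, Section 2, Section 3, and Section 5 remain in effect.

4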